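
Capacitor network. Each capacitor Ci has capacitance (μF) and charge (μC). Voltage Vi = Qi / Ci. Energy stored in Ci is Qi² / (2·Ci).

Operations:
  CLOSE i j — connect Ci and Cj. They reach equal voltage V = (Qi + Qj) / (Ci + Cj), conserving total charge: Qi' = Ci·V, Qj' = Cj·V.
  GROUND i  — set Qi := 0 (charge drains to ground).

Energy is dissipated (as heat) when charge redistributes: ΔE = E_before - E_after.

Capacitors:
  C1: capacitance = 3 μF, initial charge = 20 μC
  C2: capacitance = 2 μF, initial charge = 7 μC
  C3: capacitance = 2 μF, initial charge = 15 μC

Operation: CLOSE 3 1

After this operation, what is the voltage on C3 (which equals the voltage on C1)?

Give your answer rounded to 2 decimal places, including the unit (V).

Initial: C1(3μF, Q=20μC, V=6.67V), C2(2μF, Q=7μC, V=3.50V), C3(2μF, Q=15μC, V=7.50V)
Op 1: CLOSE 3-1: Q_total=35.00, C_total=5.00, V=7.00; Q3=14.00, Q1=21.00; dissipated=0.417

Answer: 7.00 V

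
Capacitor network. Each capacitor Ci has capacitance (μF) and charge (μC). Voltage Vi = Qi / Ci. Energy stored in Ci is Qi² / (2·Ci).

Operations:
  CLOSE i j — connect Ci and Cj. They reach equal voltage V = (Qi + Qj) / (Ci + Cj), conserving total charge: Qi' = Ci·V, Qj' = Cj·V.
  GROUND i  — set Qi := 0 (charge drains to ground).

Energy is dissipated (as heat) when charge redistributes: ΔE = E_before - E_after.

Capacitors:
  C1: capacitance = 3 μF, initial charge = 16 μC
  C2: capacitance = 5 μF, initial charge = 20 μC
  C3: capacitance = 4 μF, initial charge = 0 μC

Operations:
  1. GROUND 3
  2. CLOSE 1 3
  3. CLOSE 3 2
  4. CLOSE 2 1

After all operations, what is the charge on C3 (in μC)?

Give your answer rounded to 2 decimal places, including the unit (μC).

Initial: C1(3μF, Q=16μC, V=5.33V), C2(5μF, Q=20μC, V=4.00V), C3(4μF, Q=0μC, V=0.00V)
Op 1: GROUND 3: Q3=0; energy lost=0.000
Op 2: CLOSE 1-3: Q_total=16.00, C_total=7.00, V=2.29; Q1=6.86, Q3=9.14; dissipated=24.381
Op 3: CLOSE 3-2: Q_total=29.14, C_total=9.00, V=3.24; Q3=12.95, Q2=16.19; dissipated=3.265
Op 4: CLOSE 2-1: Q_total=23.05, C_total=8.00, V=2.88; Q2=14.40, Q1=8.64; dissipated=0.850
Final charges: Q1=8.64, Q2=14.40, Q3=12.95

Answer: 12.95 μC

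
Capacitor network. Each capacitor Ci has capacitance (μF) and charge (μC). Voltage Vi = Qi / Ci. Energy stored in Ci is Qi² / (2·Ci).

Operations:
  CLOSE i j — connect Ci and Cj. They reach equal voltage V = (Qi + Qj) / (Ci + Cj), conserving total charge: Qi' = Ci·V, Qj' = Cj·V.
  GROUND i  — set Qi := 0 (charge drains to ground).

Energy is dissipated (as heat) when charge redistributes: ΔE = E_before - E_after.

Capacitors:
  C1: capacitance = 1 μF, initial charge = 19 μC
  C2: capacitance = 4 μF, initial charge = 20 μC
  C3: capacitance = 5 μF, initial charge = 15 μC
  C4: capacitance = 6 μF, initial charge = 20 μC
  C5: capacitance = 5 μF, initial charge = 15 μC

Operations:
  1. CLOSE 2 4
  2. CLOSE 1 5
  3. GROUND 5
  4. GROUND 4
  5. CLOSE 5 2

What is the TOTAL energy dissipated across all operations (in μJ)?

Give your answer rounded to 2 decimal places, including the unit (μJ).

Answer: 256.06 μJ

Derivation:
Initial: C1(1μF, Q=19μC, V=19.00V), C2(4μF, Q=20μC, V=5.00V), C3(5μF, Q=15μC, V=3.00V), C4(6μF, Q=20μC, V=3.33V), C5(5μF, Q=15μC, V=3.00V)
Op 1: CLOSE 2-4: Q_total=40.00, C_total=10.00, V=4.00; Q2=16.00, Q4=24.00; dissipated=3.333
Op 2: CLOSE 1-5: Q_total=34.00, C_total=6.00, V=5.67; Q1=5.67, Q5=28.33; dissipated=106.667
Op 3: GROUND 5: Q5=0; energy lost=80.278
Op 4: GROUND 4: Q4=0; energy lost=48.000
Op 5: CLOSE 5-2: Q_total=16.00, C_total=9.00, V=1.78; Q5=8.89, Q2=7.11; dissipated=17.778
Total dissipated: 256.056 μJ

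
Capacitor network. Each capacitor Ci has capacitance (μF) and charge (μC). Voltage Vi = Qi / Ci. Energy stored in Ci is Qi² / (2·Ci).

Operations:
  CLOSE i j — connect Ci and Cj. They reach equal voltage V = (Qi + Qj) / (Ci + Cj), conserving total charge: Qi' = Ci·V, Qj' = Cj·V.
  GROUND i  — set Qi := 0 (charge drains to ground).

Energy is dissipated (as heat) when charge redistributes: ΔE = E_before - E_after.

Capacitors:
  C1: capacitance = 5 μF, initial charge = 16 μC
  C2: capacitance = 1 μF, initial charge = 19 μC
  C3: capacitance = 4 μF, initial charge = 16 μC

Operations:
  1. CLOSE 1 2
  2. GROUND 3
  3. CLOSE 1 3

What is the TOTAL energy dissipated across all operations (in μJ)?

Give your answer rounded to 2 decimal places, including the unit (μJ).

Answer: 173.83 μJ

Derivation:
Initial: C1(5μF, Q=16μC, V=3.20V), C2(1μF, Q=19μC, V=19.00V), C3(4μF, Q=16μC, V=4.00V)
Op 1: CLOSE 1-2: Q_total=35.00, C_total=6.00, V=5.83; Q1=29.17, Q2=5.83; dissipated=104.017
Op 2: GROUND 3: Q3=0; energy lost=32.000
Op 3: CLOSE 1-3: Q_total=29.17, C_total=9.00, V=3.24; Q1=16.20, Q3=12.96; dissipated=37.809
Total dissipated: 173.825 μJ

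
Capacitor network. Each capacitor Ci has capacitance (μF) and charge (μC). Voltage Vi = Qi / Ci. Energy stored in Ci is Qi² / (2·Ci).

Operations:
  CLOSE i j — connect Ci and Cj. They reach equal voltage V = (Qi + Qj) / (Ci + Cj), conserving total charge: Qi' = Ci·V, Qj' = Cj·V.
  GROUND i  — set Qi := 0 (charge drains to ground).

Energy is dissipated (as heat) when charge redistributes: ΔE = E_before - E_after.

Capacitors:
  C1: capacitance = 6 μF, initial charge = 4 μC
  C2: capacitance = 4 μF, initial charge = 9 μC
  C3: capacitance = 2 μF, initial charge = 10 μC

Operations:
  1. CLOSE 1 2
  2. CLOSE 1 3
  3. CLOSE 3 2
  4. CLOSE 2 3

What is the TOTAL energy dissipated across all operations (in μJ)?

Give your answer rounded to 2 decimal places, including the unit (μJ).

Answer: 13.85 μJ

Derivation:
Initial: C1(6μF, Q=4μC, V=0.67V), C2(4μF, Q=9μC, V=2.25V), C3(2μF, Q=10μC, V=5.00V)
Op 1: CLOSE 1-2: Q_total=13.00, C_total=10.00, V=1.30; Q1=7.80, Q2=5.20; dissipated=3.008
Op 2: CLOSE 1-3: Q_total=17.80, C_total=8.00, V=2.23; Q1=13.35, Q3=4.45; dissipated=10.268
Op 3: CLOSE 3-2: Q_total=9.65, C_total=6.00, V=1.61; Q3=3.22, Q2=6.43; dissipated=0.570
Op 4: CLOSE 2-3: Q_total=9.65, C_total=6.00, V=1.61; Q2=6.43, Q3=3.22; dissipated=0.000
Total dissipated: 13.846 μJ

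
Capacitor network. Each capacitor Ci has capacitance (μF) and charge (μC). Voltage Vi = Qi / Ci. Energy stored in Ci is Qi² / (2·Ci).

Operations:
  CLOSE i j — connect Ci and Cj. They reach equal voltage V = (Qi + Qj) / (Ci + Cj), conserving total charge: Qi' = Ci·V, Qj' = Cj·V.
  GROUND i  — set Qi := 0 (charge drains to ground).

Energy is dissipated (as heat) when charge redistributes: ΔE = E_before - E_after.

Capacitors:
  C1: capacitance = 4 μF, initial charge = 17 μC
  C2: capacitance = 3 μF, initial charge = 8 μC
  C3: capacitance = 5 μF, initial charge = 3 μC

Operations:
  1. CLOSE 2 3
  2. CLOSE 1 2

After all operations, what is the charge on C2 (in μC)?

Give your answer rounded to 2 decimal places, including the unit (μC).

Answer: 9.05 μC

Derivation:
Initial: C1(4μF, Q=17μC, V=4.25V), C2(3μF, Q=8μC, V=2.67V), C3(5μF, Q=3μC, V=0.60V)
Op 1: CLOSE 2-3: Q_total=11.00, C_total=8.00, V=1.38; Q2=4.12, Q3=6.88; dissipated=4.004
Op 2: CLOSE 1-2: Q_total=21.12, C_total=7.00, V=3.02; Q1=12.07, Q2=9.05; dissipated=7.085
Final charges: Q1=12.07, Q2=9.05, Q3=6.88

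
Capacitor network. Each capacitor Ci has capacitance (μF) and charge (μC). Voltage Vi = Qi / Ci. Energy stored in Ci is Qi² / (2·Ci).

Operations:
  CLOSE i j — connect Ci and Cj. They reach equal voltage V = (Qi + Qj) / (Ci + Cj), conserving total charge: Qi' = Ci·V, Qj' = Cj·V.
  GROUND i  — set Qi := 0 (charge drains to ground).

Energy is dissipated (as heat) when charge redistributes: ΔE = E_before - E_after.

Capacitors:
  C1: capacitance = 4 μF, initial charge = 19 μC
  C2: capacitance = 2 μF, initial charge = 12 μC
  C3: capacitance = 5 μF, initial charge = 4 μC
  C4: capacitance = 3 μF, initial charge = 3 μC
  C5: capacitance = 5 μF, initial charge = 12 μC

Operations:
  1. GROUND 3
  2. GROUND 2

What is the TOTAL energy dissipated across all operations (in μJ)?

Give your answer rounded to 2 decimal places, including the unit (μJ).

Answer: 37.60 μJ

Derivation:
Initial: C1(4μF, Q=19μC, V=4.75V), C2(2μF, Q=12μC, V=6.00V), C3(5μF, Q=4μC, V=0.80V), C4(3μF, Q=3μC, V=1.00V), C5(5μF, Q=12μC, V=2.40V)
Op 1: GROUND 3: Q3=0; energy lost=1.600
Op 2: GROUND 2: Q2=0; energy lost=36.000
Total dissipated: 37.600 μJ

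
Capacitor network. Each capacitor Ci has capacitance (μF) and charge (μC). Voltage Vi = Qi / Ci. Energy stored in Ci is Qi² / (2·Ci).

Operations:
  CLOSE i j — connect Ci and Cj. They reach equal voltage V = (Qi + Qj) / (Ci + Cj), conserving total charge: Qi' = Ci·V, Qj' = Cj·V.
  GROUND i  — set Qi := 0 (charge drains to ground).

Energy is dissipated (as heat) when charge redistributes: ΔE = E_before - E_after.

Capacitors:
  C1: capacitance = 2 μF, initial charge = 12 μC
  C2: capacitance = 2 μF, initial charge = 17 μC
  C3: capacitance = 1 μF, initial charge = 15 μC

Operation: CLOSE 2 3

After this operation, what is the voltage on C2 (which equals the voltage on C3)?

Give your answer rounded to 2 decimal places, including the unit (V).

Initial: C1(2μF, Q=12μC, V=6.00V), C2(2μF, Q=17μC, V=8.50V), C3(1μF, Q=15μC, V=15.00V)
Op 1: CLOSE 2-3: Q_total=32.00, C_total=3.00, V=10.67; Q2=21.33, Q3=10.67; dissipated=14.083

Answer: 10.67 V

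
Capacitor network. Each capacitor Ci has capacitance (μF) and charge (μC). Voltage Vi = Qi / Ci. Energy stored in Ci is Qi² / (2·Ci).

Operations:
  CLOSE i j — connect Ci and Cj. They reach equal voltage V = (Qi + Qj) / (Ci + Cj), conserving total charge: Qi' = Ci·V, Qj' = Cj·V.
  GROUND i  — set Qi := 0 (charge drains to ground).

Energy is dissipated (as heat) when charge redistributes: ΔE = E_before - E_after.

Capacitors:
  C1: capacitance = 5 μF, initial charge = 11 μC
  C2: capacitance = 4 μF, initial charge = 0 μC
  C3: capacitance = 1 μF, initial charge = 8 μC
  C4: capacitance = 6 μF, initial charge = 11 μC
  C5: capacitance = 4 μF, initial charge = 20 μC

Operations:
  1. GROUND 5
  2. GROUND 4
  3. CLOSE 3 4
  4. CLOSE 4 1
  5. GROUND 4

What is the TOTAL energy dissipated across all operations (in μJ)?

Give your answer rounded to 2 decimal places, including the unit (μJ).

Answer: 96.94 μJ

Derivation:
Initial: C1(5μF, Q=11μC, V=2.20V), C2(4μF, Q=0μC, V=0.00V), C3(1μF, Q=8μC, V=8.00V), C4(6μF, Q=11μC, V=1.83V), C5(4μF, Q=20μC, V=5.00V)
Op 1: GROUND 5: Q5=0; energy lost=50.000
Op 2: GROUND 4: Q4=0; energy lost=10.083
Op 3: CLOSE 3-4: Q_total=8.00, C_total=7.00, V=1.14; Q3=1.14, Q4=6.86; dissipated=27.429
Op 4: CLOSE 4-1: Q_total=17.86, C_total=11.00, V=1.62; Q4=9.74, Q1=8.12; dissipated=1.524
Op 5: GROUND 4: Q4=0; energy lost=7.906
Total dissipated: 96.942 μJ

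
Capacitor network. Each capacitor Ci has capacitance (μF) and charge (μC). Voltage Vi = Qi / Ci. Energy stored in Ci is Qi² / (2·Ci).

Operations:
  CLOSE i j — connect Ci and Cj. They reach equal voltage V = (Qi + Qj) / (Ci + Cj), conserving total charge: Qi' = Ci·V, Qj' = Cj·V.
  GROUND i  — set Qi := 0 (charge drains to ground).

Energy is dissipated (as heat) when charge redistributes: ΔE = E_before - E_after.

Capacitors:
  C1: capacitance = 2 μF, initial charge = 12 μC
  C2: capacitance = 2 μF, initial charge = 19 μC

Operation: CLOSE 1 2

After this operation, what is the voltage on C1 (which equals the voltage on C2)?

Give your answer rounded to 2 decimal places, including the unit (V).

Answer: 7.75 V

Derivation:
Initial: C1(2μF, Q=12μC, V=6.00V), C2(2μF, Q=19μC, V=9.50V)
Op 1: CLOSE 1-2: Q_total=31.00, C_total=4.00, V=7.75; Q1=15.50, Q2=15.50; dissipated=6.125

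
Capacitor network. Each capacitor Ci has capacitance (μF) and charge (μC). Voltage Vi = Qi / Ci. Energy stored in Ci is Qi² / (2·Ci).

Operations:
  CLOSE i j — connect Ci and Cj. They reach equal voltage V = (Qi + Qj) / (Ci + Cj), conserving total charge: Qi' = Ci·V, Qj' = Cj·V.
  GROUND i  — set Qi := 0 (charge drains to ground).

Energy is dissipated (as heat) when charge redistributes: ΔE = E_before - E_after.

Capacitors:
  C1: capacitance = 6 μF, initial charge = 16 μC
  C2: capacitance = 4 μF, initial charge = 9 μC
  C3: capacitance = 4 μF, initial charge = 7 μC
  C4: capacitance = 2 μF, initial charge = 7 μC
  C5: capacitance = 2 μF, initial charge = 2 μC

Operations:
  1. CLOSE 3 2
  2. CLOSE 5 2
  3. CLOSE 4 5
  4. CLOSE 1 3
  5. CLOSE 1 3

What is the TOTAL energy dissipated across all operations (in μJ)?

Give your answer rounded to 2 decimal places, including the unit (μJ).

Answer: 3.13 μJ

Derivation:
Initial: C1(6μF, Q=16μC, V=2.67V), C2(4μF, Q=9μC, V=2.25V), C3(4μF, Q=7μC, V=1.75V), C4(2μF, Q=7μC, V=3.50V), C5(2μF, Q=2μC, V=1.00V)
Op 1: CLOSE 3-2: Q_total=16.00, C_total=8.00, V=2.00; Q3=8.00, Q2=8.00; dissipated=0.250
Op 2: CLOSE 5-2: Q_total=10.00, C_total=6.00, V=1.67; Q5=3.33, Q2=6.67; dissipated=0.667
Op 3: CLOSE 4-5: Q_total=10.33, C_total=4.00, V=2.58; Q4=5.17, Q5=5.17; dissipated=1.681
Op 4: CLOSE 1-3: Q_total=24.00, C_total=10.00, V=2.40; Q1=14.40, Q3=9.60; dissipated=0.533
Op 5: CLOSE 1-3: Q_total=24.00, C_total=10.00, V=2.40; Q1=14.40, Q3=9.60; dissipated=0.000
Total dissipated: 3.131 μJ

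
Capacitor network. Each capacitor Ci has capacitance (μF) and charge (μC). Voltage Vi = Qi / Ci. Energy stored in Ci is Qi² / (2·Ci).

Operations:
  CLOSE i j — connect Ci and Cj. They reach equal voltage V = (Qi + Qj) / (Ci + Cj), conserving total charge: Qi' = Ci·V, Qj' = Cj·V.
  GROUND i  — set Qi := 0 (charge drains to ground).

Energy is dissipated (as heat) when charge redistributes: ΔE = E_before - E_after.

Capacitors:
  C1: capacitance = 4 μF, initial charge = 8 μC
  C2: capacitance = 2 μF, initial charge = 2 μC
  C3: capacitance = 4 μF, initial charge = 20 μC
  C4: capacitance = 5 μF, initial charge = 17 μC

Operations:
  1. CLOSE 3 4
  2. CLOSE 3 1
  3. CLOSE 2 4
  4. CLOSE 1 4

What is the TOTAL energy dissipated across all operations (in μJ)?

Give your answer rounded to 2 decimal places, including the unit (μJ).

Answer: 14.25 μJ

Derivation:
Initial: C1(4μF, Q=8μC, V=2.00V), C2(2μF, Q=2μC, V=1.00V), C3(4μF, Q=20μC, V=5.00V), C4(5μF, Q=17μC, V=3.40V)
Op 1: CLOSE 3-4: Q_total=37.00, C_total=9.00, V=4.11; Q3=16.44, Q4=20.56; dissipated=2.844
Op 2: CLOSE 3-1: Q_total=24.44, C_total=8.00, V=3.06; Q3=12.22, Q1=12.22; dissipated=4.457
Op 3: CLOSE 2-4: Q_total=22.56, C_total=7.00, V=3.22; Q2=6.44, Q4=16.11; dissipated=6.914
Op 4: CLOSE 1-4: Q_total=28.33, C_total=9.00, V=3.15; Q1=12.59, Q4=15.74; dissipated=0.031
Total dissipated: 14.246 μJ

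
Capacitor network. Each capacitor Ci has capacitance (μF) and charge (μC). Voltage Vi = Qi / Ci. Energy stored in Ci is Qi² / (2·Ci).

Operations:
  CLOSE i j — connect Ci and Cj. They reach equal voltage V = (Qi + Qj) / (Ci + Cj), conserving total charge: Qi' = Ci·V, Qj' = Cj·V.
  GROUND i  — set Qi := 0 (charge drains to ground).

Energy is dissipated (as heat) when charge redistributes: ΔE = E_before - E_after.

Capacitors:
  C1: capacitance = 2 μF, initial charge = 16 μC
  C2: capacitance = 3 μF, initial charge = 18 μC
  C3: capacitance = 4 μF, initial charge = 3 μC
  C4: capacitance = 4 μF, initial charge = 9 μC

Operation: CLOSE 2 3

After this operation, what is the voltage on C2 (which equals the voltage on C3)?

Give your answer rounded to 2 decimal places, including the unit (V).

Initial: C1(2μF, Q=16μC, V=8.00V), C2(3μF, Q=18μC, V=6.00V), C3(4μF, Q=3μC, V=0.75V), C4(4μF, Q=9μC, V=2.25V)
Op 1: CLOSE 2-3: Q_total=21.00, C_total=7.00, V=3.00; Q2=9.00, Q3=12.00; dissipated=23.625

Answer: 3.00 V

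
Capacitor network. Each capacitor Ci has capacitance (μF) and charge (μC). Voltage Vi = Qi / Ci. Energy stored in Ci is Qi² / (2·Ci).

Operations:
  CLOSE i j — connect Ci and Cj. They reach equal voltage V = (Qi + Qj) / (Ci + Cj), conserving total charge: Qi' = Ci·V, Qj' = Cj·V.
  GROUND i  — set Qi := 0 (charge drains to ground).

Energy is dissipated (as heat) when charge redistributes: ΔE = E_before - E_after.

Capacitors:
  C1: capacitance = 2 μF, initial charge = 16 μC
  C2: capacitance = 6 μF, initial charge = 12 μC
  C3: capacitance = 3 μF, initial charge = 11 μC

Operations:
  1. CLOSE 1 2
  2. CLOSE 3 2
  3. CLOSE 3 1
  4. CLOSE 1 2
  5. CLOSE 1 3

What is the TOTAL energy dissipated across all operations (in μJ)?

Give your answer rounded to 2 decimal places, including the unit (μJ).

Initial: C1(2μF, Q=16μC, V=8.00V), C2(6μF, Q=12μC, V=2.00V), C3(3μF, Q=11μC, V=3.67V)
Op 1: CLOSE 1-2: Q_total=28.00, C_total=8.00, V=3.50; Q1=7.00, Q2=21.00; dissipated=27.000
Op 2: CLOSE 3-2: Q_total=32.00, C_total=9.00, V=3.56; Q3=10.67, Q2=21.33; dissipated=0.028
Op 3: CLOSE 3-1: Q_total=17.67, C_total=5.00, V=3.53; Q3=10.60, Q1=7.07; dissipated=0.002
Op 4: CLOSE 1-2: Q_total=28.40, C_total=8.00, V=3.55; Q1=7.10, Q2=21.30; dissipated=0.000
Op 5: CLOSE 1-3: Q_total=17.70, C_total=5.00, V=3.54; Q1=7.08, Q3=10.62; dissipated=0.000
Total dissipated: 27.030 μJ

Answer: 27.03 μJ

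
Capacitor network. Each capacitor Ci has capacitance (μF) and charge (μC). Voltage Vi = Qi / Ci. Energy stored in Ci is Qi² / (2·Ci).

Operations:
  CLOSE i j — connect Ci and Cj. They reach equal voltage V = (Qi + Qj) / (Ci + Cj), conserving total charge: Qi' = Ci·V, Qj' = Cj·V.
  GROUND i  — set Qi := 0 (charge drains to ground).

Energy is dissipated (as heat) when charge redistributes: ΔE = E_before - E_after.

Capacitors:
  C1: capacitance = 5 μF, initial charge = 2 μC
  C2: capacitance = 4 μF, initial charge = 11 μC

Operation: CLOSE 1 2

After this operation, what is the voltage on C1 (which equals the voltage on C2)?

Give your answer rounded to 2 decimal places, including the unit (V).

Initial: C1(5μF, Q=2μC, V=0.40V), C2(4μF, Q=11μC, V=2.75V)
Op 1: CLOSE 1-2: Q_total=13.00, C_total=9.00, V=1.44; Q1=7.22, Q2=5.78; dissipated=6.136

Answer: 1.44 V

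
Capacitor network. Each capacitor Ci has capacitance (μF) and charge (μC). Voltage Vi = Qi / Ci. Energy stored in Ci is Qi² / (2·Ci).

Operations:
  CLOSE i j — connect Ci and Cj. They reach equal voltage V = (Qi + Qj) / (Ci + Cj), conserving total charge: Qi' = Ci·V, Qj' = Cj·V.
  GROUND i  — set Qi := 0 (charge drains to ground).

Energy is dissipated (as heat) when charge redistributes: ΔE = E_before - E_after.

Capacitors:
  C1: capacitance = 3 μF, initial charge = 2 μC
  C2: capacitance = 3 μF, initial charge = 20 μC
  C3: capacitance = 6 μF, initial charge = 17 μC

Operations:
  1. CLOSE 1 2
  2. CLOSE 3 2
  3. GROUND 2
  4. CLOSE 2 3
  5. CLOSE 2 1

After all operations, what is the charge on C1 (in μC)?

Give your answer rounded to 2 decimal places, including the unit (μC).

Initial: C1(3μF, Q=2μC, V=0.67V), C2(3μF, Q=20μC, V=6.67V), C3(6μF, Q=17μC, V=2.83V)
Op 1: CLOSE 1-2: Q_total=22.00, C_total=6.00, V=3.67; Q1=11.00, Q2=11.00; dissipated=27.000
Op 2: CLOSE 3-2: Q_total=28.00, C_total=9.00, V=3.11; Q3=18.67, Q2=9.33; dissipated=0.694
Op 3: GROUND 2: Q2=0; energy lost=14.519
Op 4: CLOSE 2-3: Q_total=18.67, C_total=9.00, V=2.07; Q2=6.22, Q3=12.44; dissipated=9.679
Op 5: CLOSE 2-1: Q_total=17.22, C_total=6.00, V=2.87; Q2=8.61, Q1=8.61; dissipated=1.902
Final charges: Q1=8.61, Q2=8.61, Q3=12.44

Answer: 8.61 μC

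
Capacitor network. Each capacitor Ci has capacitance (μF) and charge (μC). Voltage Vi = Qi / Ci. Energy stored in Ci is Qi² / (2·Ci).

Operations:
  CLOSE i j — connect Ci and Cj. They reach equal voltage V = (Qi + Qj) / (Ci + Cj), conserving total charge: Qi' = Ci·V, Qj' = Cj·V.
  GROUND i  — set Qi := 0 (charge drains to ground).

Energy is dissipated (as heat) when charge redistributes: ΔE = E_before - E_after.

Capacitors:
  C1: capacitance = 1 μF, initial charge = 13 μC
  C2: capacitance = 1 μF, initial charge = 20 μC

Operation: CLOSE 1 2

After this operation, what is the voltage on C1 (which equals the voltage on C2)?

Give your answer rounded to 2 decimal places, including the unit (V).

Answer: 16.50 V

Derivation:
Initial: C1(1μF, Q=13μC, V=13.00V), C2(1μF, Q=20μC, V=20.00V)
Op 1: CLOSE 1-2: Q_total=33.00, C_total=2.00, V=16.50; Q1=16.50, Q2=16.50; dissipated=12.250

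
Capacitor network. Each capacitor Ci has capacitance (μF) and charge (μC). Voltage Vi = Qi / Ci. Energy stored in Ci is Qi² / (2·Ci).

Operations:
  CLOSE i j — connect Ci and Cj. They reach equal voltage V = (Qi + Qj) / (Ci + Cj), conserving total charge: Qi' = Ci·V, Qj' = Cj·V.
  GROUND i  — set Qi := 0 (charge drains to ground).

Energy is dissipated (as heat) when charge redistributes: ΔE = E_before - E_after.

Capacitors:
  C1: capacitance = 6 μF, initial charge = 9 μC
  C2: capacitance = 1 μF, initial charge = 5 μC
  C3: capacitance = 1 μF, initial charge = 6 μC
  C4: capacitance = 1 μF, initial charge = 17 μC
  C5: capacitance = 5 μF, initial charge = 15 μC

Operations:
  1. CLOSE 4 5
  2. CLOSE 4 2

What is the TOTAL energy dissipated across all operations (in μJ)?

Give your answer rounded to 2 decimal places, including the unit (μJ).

Answer: 81.69 μJ

Derivation:
Initial: C1(6μF, Q=9μC, V=1.50V), C2(1μF, Q=5μC, V=5.00V), C3(1μF, Q=6μC, V=6.00V), C4(1μF, Q=17μC, V=17.00V), C5(5μF, Q=15μC, V=3.00V)
Op 1: CLOSE 4-5: Q_total=32.00, C_total=6.00, V=5.33; Q4=5.33, Q5=26.67; dissipated=81.667
Op 2: CLOSE 4-2: Q_total=10.33, C_total=2.00, V=5.17; Q4=5.17, Q2=5.17; dissipated=0.028
Total dissipated: 81.694 μJ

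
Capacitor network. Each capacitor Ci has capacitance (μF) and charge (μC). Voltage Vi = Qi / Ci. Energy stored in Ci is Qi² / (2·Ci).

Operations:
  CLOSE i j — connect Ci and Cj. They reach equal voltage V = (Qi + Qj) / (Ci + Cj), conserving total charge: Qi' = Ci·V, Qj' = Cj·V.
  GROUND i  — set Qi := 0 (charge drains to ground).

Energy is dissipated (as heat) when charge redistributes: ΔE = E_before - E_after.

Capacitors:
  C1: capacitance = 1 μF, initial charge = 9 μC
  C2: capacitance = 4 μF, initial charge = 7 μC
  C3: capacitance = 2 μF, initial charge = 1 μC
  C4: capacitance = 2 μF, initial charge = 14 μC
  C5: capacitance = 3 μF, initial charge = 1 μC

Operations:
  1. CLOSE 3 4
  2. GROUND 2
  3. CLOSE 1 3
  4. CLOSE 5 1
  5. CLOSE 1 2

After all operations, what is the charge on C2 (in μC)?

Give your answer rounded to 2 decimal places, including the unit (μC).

Answer: 1.30 μC

Derivation:
Initial: C1(1μF, Q=9μC, V=9.00V), C2(4μF, Q=7μC, V=1.75V), C3(2μF, Q=1μC, V=0.50V), C4(2μF, Q=14μC, V=7.00V), C5(3μF, Q=1μC, V=0.33V)
Op 1: CLOSE 3-4: Q_total=15.00, C_total=4.00, V=3.75; Q3=7.50, Q4=7.50; dissipated=21.125
Op 2: GROUND 2: Q2=0; energy lost=6.125
Op 3: CLOSE 1-3: Q_total=16.50, C_total=3.00, V=5.50; Q1=5.50, Q3=11.00; dissipated=9.188
Op 4: CLOSE 5-1: Q_total=6.50, C_total=4.00, V=1.62; Q5=4.88, Q1=1.62; dissipated=10.010
Op 5: CLOSE 1-2: Q_total=1.62, C_total=5.00, V=0.33; Q1=0.33, Q2=1.30; dissipated=1.056
Final charges: Q1=0.33, Q2=1.30, Q3=11.00, Q4=7.50, Q5=4.88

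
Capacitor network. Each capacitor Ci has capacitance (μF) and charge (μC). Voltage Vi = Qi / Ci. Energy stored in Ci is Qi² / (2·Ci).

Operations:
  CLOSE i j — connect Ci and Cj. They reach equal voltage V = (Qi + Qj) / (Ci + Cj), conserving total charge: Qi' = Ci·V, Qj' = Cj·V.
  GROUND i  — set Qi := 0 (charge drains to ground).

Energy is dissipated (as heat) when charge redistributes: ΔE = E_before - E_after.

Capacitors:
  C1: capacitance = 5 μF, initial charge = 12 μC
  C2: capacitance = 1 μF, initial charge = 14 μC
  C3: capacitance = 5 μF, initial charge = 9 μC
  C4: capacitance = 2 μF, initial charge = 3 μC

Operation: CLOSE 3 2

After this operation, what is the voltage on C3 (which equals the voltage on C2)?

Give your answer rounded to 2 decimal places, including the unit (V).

Answer: 3.83 V

Derivation:
Initial: C1(5μF, Q=12μC, V=2.40V), C2(1μF, Q=14μC, V=14.00V), C3(5μF, Q=9μC, V=1.80V), C4(2μF, Q=3μC, V=1.50V)
Op 1: CLOSE 3-2: Q_total=23.00, C_total=6.00, V=3.83; Q3=19.17, Q2=3.83; dissipated=62.017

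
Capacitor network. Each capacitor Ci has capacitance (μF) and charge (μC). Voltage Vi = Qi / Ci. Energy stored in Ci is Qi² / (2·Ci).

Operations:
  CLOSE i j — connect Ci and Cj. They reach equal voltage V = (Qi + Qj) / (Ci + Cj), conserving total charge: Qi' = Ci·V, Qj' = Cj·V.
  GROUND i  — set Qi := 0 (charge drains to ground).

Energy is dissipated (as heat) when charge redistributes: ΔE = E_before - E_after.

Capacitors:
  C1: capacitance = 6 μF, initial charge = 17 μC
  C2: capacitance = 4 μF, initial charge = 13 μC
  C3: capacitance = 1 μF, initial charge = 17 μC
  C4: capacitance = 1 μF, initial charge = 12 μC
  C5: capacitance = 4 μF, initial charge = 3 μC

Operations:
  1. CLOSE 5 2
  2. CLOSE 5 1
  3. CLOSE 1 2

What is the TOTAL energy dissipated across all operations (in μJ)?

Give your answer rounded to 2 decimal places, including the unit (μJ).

Answer: 7.38 μJ

Derivation:
Initial: C1(6μF, Q=17μC, V=2.83V), C2(4μF, Q=13μC, V=3.25V), C3(1μF, Q=17μC, V=17.00V), C4(1μF, Q=12μC, V=12.00V), C5(4μF, Q=3μC, V=0.75V)
Op 1: CLOSE 5-2: Q_total=16.00, C_total=8.00, V=2.00; Q5=8.00, Q2=8.00; dissipated=6.250
Op 2: CLOSE 5-1: Q_total=25.00, C_total=10.00, V=2.50; Q5=10.00, Q1=15.00; dissipated=0.833
Op 3: CLOSE 1-2: Q_total=23.00, C_total=10.00, V=2.30; Q1=13.80, Q2=9.20; dissipated=0.300
Total dissipated: 7.383 μJ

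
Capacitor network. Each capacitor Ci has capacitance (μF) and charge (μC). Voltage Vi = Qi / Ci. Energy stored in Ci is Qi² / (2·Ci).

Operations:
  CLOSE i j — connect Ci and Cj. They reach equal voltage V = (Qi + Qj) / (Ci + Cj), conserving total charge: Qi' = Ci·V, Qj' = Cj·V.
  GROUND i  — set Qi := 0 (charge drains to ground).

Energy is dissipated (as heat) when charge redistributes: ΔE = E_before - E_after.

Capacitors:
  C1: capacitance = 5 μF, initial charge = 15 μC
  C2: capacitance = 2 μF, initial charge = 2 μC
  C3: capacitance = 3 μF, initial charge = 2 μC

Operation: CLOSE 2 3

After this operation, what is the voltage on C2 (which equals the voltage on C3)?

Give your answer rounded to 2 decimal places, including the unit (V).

Answer: 0.80 V

Derivation:
Initial: C1(5μF, Q=15μC, V=3.00V), C2(2μF, Q=2μC, V=1.00V), C3(3μF, Q=2μC, V=0.67V)
Op 1: CLOSE 2-3: Q_total=4.00, C_total=5.00, V=0.80; Q2=1.60, Q3=2.40; dissipated=0.067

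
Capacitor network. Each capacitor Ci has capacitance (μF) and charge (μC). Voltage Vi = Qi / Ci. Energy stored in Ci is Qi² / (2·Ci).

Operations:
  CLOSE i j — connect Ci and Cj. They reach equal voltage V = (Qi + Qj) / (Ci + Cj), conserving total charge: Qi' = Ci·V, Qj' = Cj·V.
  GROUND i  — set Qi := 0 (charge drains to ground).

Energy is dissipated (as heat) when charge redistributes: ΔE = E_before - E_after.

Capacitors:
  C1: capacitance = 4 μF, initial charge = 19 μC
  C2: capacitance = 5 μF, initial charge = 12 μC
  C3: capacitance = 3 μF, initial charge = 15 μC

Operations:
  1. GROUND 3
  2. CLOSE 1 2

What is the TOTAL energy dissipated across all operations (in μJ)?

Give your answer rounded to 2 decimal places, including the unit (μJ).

Answer: 43.64 μJ

Derivation:
Initial: C1(4μF, Q=19μC, V=4.75V), C2(5μF, Q=12μC, V=2.40V), C3(3μF, Q=15μC, V=5.00V)
Op 1: GROUND 3: Q3=0; energy lost=37.500
Op 2: CLOSE 1-2: Q_total=31.00, C_total=9.00, V=3.44; Q1=13.78, Q2=17.22; dissipated=6.136
Total dissipated: 43.636 μJ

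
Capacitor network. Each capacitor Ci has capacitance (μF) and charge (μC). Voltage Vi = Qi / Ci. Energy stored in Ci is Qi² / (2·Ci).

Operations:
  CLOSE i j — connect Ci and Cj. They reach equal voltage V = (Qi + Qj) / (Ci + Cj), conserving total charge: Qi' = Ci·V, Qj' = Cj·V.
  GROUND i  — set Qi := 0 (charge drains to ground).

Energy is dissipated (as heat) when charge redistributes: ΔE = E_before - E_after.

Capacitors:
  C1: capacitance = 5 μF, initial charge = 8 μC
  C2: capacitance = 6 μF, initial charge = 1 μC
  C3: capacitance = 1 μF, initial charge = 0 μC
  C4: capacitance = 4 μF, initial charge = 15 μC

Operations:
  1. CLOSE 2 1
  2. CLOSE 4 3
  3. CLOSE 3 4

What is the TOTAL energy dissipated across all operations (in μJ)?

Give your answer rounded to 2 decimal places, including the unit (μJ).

Initial: C1(5μF, Q=8μC, V=1.60V), C2(6μF, Q=1μC, V=0.17V), C3(1μF, Q=0μC, V=0.00V), C4(4μF, Q=15μC, V=3.75V)
Op 1: CLOSE 2-1: Q_total=9.00, C_total=11.00, V=0.82; Q2=4.91, Q1=4.09; dissipated=2.802
Op 2: CLOSE 4-3: Q_total=15.00, C_total=5.00, V=3.00; Q4=12.00, Q3=3.00; dissipated=5.625
Op 3: CLOSE 3-4: Q_total=15.00, C_total=5.00, V=3.00; Q3=3.00, Q4=12.00; dissipated=0.000
Total dissipated: 8.427 μJ

Answer: 8.43 μJ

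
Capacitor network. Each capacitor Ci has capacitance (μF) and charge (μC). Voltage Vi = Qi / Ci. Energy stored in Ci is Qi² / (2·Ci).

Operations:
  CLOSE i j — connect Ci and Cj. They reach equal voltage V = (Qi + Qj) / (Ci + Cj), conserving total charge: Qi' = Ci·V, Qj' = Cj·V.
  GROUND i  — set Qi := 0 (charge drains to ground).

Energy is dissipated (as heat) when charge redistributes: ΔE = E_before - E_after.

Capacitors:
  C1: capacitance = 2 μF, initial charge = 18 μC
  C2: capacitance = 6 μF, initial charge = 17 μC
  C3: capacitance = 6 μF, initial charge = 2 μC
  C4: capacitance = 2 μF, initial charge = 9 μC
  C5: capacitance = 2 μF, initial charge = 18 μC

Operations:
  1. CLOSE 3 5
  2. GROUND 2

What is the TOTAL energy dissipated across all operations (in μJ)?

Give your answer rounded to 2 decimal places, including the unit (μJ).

Answer: 80.42 μJ

Derivation:
Initial: C1(2μF, Q=18μC, V=9.00V), C2(6μF, Q=17μC, V=2.83V), C3(6μF, Q=2μC, V=0.33V), C4(2μF, Q=9μC, V=4.50V), C5(2μF, Q=18μC, V=9.00V)
Op 1: CLOSE 3-5: Q_total=20.00, C_total=8.00, V=2.50; Q3=15.00, Q5=5.00; dissipated=56.333
Op 2: GROUND 2: Q2=0; energy lost=24.083
Total dissipated: 80.417 μJ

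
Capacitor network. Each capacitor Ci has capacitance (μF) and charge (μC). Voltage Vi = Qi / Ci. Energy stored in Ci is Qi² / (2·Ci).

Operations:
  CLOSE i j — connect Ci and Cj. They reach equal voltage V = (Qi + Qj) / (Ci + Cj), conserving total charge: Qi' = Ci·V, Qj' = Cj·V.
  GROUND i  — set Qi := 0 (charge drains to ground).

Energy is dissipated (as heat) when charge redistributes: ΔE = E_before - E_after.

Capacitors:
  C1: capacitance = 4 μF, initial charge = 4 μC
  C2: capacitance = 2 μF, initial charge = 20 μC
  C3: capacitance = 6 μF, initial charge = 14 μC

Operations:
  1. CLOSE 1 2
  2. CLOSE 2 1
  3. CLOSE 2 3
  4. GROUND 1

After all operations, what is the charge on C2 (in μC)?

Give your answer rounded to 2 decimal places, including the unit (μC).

Initial: C1(4μF, Q=4μC, V=1.00V), C2(2μF, Q=20μC, V=10.00V), C3(6μF, Q=14μC, V=2.33V)
Op 1: CLOSE 1-2: Q_total=24.00, C_total=6.00, V=4.00; Q1=16.00, Q2=8.00; dissipated=54.000
Op 2: CLOSE 2-1: Q_total=24.00, C_total=6.00, V=4.00; Q2=8.00, Q1=16.00; dissipated=0.000
Op 3: CLOSE 2-3: Q_total=22.00, C_total=8.00, V=2.75; Q2=5.50, Q3=16.50; dissipated=2.083
Op 4: GROUND 1: Q1=0; energy lost=32.000
Final charges: Q1=0.00, Q2=5.50, Q3=16.50

Answer: 5.50 μC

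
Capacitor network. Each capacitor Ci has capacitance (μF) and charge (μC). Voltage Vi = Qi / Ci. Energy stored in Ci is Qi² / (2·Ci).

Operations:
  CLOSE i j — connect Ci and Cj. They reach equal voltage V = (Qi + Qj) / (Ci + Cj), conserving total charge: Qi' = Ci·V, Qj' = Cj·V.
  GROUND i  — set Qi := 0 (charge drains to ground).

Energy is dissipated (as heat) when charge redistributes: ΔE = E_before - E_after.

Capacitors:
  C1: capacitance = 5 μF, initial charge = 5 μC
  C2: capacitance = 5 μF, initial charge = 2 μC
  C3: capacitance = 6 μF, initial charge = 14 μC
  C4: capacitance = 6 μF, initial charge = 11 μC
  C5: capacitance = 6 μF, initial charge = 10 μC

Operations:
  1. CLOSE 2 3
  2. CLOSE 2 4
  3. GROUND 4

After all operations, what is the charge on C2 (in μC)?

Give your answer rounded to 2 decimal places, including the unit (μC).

Initial: C1(5μF, Q=5μC, V=1.00V), C2(5μF, Q=2μC, V=0.40V), C3(6μF, Q=14μC, V=2.33V), C4(6μF, Q=11μC, V=1.83V), C5(6μF, Q=10μC, V=1.67V)
Op 1: CLOSE 2-3: Q_total=16.00, C_total=11.00, V=1.45; Q2=7.27, Q3=8.73; dissipated=5.097
Op 2: CLOSE 2-4: Q_total=18.27, C_total=11.00, V=1.66; Q2=8.31, Q4=9.97; dissipated=0.196
Op 3: GROUND 4: Q4=0; energy lost=8.278
Final charges: Q1=5.00, Q2=8.31, Q3=8.73, Q4=0.00, Q5=10.00

Answer: 8.31 μC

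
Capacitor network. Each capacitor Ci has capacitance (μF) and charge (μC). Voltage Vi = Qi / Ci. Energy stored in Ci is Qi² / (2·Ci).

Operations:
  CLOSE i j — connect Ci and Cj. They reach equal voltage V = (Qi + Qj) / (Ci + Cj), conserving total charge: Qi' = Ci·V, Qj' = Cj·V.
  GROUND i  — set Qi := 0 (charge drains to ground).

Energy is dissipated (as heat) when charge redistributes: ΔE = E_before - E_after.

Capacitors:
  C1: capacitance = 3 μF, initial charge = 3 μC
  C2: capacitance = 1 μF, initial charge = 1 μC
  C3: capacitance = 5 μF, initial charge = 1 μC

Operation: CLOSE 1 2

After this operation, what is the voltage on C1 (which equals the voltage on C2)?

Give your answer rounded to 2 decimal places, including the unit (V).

Initial: C1(3μF, Q=3μC, V=1.00V), C2(1μF, Q=1μC, V=1.00V), C3(5μF, Q=1μC, V=0.20V)
Op 1: CLOSE 1-2: Q_total=4.00, C_total=4.00, V=1.00; Q1=3.00, Q2=1.00; dissipated=0.000

Answer: 1.00 V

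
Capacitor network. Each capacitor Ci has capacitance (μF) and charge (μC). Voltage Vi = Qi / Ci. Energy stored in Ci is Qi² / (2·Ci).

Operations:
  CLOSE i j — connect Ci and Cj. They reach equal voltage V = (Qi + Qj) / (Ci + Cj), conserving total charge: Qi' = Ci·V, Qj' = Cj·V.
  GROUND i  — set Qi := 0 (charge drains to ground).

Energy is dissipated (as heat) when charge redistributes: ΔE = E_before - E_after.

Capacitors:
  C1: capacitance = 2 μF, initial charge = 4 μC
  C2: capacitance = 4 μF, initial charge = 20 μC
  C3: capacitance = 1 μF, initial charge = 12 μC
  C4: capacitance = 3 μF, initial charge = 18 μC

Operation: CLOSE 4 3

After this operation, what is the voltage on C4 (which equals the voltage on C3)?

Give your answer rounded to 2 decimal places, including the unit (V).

Answer: 7.50 V

Derivation:
Initial: C1(2μF, Q=4μC, V=2.00V), C2(4μF, Q=20μC, V=5.00V), C3(1μF, Q=12μC, V=12.00V), C4(3μF, Q=18μC, V=6.00V)
Op 1: CLOSE 4-3: Q_total=30.00, C_total=4.00, V=7.50; Q4=22.50, Q3=7.50; dissipated=13.500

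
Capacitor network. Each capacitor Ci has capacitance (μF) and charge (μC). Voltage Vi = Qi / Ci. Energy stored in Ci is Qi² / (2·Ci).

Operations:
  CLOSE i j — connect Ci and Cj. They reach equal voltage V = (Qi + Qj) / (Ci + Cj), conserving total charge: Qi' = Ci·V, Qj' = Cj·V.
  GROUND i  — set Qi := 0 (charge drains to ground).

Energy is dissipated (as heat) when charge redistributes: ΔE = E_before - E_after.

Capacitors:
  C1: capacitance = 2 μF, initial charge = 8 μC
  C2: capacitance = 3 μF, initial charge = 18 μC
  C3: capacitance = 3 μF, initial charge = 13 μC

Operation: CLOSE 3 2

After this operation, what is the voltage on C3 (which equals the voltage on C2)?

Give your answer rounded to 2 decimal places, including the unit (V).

Answer: 5.17 V

Derivation:
Initial: C1(2μF, Q=8μC, V=4.00V), C2(3μF, Q=18μC, V=6.00V), C3(3μF, Q=13μC, V=4.33V)
Op 1: CLOSE 3-2: Q_total=31.00, C_total=6.00, V=5.17; Q3=15.50, Q2=15.50; dissipated=2.083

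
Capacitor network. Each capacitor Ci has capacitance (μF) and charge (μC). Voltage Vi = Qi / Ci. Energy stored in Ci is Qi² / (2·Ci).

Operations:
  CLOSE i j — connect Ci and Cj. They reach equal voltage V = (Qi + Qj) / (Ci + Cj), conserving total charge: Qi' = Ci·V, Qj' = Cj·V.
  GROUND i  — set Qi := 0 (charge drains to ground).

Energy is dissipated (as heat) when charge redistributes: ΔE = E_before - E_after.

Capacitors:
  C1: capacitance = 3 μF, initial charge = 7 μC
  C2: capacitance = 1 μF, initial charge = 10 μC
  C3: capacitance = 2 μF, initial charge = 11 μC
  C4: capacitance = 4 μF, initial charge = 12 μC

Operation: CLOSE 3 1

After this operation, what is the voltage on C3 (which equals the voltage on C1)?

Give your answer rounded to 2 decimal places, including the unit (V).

Initial: C1(3μF, Q=7μC, V=2.33V), C2(1μF, Q=10μC, V=10.00V), C3(2μF, Q=11μC, V=5.50V), C4(4μF, Q=12μC, V=3.00V)
Op 1: CLOSE 3-1: Q_total=18.00, C_total=5.00, V=3.60; Q3=7.20, Q1=10.80; dissipated=6.017

Answer: 3.60 V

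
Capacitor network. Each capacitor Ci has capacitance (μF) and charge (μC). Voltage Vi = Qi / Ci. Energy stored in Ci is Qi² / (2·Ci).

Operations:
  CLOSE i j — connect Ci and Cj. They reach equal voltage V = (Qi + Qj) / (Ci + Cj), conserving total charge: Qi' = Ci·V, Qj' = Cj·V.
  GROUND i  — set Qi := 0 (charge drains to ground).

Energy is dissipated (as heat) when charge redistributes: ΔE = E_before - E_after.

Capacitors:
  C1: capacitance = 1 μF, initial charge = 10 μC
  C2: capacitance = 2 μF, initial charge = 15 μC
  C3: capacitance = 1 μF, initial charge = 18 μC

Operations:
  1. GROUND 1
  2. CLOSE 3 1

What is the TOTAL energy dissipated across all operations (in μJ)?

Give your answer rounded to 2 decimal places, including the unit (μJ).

Initial: C1(1μF, Q=10μC, V=10.00V), C2(2μF, Q=15μC, V=7.50V), C3(1μF, Q=18μC, V=18.00V)
Op 1: GROUND 1: Q1=0; energy lost=50.000
Op 2: CLOSE 3-1: Q_total=18.00, C_total=2.00, V=9.00; Q3=9.00, Q1=9.00; dissipated=81.000
Total dissipated: 131.000 μJ

Answer: 131.00 μJ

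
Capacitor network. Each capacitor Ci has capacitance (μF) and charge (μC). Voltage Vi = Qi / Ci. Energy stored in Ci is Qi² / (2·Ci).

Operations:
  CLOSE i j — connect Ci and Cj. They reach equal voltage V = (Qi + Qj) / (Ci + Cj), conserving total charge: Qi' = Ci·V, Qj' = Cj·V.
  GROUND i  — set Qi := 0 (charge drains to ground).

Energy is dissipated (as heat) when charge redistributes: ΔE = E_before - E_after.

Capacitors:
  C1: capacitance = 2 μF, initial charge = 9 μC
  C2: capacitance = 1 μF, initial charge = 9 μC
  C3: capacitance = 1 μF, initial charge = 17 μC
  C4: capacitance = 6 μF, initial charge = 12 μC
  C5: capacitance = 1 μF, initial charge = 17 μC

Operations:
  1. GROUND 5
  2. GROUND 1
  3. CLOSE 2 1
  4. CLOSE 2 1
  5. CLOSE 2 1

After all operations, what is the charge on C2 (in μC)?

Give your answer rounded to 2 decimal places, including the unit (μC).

Answer: 3.00 μC

Derivation:
Initial: C1(2μF, Q=9μC, V=4.50V), C2(1μF, Q=9μC, V=9.00V), C3(1μF, Q=17μC, V=17.00V), C4(6μF, Q=12μC, V=2.00V), C5(1μF, Q=17μC, V=17.00V)
Op 1: GROUND 5: Q5=0; energy lost=144.500
Op 2: GROUND 1: Q1=0; energy lost=20.250
Op 3: CLOSE 2-1: Q_total=9.00, C_total=3.00, V=3.00; Q2=3.00, Q1=6.00; dissipated=27.000
Op 4: CLOSE 2-1: Q_total=9.00, C_total=3.00, V=3.00; Q2=3.00, Q1=6.00; dissipated=0.000
Op 5: CLOSE 2-1: Q_total=9.00, C_total=3.00, V=3.00; Q2=3.00, Q1=6.00; dissipated=0.000
Final charges: Q1=6.00, Q2=3.00, Q3=17.00, Q4=12.00, Q5=0.00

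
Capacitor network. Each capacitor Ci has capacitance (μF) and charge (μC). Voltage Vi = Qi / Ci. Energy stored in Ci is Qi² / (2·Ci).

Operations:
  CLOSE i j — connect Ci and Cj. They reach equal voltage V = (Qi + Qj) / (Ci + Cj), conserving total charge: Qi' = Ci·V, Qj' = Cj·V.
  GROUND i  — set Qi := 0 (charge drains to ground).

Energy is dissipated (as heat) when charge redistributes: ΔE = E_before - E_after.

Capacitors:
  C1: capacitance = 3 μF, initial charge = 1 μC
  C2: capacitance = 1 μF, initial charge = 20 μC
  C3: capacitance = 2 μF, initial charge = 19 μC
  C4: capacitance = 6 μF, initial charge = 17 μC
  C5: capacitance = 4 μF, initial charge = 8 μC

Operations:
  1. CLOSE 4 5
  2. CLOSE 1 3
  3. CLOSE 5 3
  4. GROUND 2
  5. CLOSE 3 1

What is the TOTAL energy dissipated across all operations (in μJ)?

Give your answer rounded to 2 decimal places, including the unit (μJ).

Initial: C1(3μF, Q=1μC, V=0.33V), C2(1μF, Q=20μC, V=20.00V), C3(2μF, Q=19μC, V=9.50V), C4(6μF, Q=17μC, V=2.83V), C5(4μF, Q=8μC, V=2.00V)
Op 1: CLOSE 4-5: Q_total=25.00, C_total=10.00, V=2.50; Q4=15.00, Q5=10.00; dissipated=0.833
Op 2: CLOSE 1-3: Q_total=20.00, C_total=5.00, V=4.00; Q1=12.00, Q3=8.00; dissipated=50.417
Op 3: CLOSE 5-3: Q_total=18.00, C_total=6.00, V=3.00; Q5=12.00, Q3=6.00; dissipated=1.500
Op 4: GROUND 2: Q2=0; energy lost=200.000
Op 5: CLOSE 3-1: Q_total=18.00, C_total=5.00, V=3.60; Q3=7.20, Q1=10.80; dissipated=0.600
Total dissipated: 253.350 μJ

Answer: 253.35 μJ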